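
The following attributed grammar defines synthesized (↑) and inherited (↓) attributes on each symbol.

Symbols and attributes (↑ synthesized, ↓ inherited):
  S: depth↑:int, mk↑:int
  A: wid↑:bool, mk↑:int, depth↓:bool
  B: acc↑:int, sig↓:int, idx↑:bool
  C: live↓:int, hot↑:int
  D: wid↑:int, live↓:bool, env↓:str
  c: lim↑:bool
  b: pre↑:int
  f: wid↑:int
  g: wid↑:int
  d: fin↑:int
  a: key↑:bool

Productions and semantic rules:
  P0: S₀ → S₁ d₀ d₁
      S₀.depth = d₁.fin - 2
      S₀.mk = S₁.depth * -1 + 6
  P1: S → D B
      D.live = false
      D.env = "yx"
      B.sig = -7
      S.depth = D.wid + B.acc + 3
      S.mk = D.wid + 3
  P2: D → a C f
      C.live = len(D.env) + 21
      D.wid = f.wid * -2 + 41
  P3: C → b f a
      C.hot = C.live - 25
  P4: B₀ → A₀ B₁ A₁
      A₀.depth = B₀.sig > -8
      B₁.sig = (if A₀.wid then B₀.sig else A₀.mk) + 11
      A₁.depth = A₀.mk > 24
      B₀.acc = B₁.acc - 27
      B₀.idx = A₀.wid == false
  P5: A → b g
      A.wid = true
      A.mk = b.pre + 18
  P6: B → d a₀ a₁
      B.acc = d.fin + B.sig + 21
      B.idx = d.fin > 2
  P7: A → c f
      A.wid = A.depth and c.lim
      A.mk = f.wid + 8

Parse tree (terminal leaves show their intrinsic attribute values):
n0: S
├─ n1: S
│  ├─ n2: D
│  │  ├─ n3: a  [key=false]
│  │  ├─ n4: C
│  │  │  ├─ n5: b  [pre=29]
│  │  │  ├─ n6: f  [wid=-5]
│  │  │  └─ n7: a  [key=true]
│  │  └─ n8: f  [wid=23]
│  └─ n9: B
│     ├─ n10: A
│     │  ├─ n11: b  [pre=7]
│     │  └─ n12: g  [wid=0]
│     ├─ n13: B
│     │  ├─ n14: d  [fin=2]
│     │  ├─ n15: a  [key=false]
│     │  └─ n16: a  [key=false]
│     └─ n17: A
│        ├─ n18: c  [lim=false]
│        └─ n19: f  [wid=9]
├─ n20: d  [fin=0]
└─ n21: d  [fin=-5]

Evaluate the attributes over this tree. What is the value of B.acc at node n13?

27

1. n2.live = false  [false]
2. n2.env = "yx"  ["yx"]
3. n3.key = false  [terminal]
4. n4.live = 23  [len(D.env) + 21]
5. n5.pre = 29  [terminal]
6. n6.wid = -5  [terminal]
7. n7.key = true  [terminal]
8. n4.hot = -2  [C.live - 25]
9. n8.wid = 23  [terminal]
10. n2.wid = -5  [f.wid * -2 + 41]
11. n9.sig = -7  [-7]
12. n10.depth = true  [B₀.sig > -8]
13. n11.pre = 7  [terminal]
14. n12.wid = 0  [terminal]
15. n10.wid = true  [true]
16. n10.mk = 25  [b.pre + 18]
17. n13.sig = 4  [(if A₀.wid then B₀.sig else A₀.mk) + 11]
18. n14.fin = 2  [terminal]
19. n15.key = false  [terminal]
20. n16.key = false  [terminal]
21. n13.acc = 27  [d.fin + B.sig + 21]
22. n13.idx = false  [d.fin > 2]
23. n17.depth = true  [A₀.mk > 24]
24. n18.lim = false  [terminal]
25. n19.wid = 9  [terminal]
26. n17.wid = false  [A.depth and c.lim]
27. n17.mk = 17  [f.wid + 8]
28. n9.acc = 0  [B₁.acc - 27]
29. n9.idx = false  [A₀.wid == false]
30. n1.depth = -2  [D.wid + B.acc + 3]
31. n1.mk = -2  [D.wid + 3]
32. n20.fin = 0  [terminal]
33. n21.fin = -5  [terminal]
34. n0.depth = -7  [d₁.fin - 2]
35. n0.mk = 8  [S₁.depth * -1 + 6]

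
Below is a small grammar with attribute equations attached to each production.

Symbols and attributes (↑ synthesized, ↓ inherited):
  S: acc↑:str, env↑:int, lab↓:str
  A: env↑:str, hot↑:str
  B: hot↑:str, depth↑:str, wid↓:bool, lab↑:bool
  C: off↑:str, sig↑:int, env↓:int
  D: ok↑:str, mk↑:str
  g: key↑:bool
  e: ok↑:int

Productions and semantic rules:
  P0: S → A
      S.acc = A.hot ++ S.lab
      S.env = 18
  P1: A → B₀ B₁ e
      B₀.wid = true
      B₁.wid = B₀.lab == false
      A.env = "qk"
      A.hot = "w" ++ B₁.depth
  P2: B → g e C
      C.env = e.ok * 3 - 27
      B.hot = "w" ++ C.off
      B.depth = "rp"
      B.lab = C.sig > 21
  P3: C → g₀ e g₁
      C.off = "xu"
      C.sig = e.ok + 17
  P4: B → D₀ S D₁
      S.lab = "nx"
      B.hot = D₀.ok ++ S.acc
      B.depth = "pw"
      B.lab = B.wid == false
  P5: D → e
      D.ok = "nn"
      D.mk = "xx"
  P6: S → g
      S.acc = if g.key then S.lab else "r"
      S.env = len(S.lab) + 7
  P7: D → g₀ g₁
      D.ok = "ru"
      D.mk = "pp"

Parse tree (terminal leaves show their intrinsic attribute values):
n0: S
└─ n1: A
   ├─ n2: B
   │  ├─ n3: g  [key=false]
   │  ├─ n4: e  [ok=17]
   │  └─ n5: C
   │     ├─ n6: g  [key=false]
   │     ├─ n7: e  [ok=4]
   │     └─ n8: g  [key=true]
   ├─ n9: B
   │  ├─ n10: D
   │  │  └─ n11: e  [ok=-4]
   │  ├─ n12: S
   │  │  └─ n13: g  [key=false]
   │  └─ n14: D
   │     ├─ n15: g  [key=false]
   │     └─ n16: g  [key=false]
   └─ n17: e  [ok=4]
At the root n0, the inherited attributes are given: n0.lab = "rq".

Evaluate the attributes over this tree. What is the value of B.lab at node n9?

false

1. n0.lab = "rq"  [given at root]
2. n2.wid = true  [true]
3. n3.key = false  [terminal]
4. n4.ok = 17  [terminal]
5. n5.env = 24  [e.ok * 3 - 27]
6. n6.key = false  [terminal]
7. n7.ok = 4  [terminal]
8. n8.key = true  [terminal]
9. n5.off = "xu"  ["xu"]
10. n5.sig = 21  [e.ok + 17]
11. n2.hot = "wxu"  ["w" ++ C.off]
12. n2.depth = "rp"  ["rp"]
13. n2.lab = false  [C.sig > 21]
14. n9.wid = true  [B₀.lab == false]
15. n11.ok = -4  [terminal]
16. n10.ok = "nn"  ["nn"]
17. n10.mk = "xx"  ["xx"]
18. n12.lab = "nx"  ["nx"]
19. n13.key = false  [terminal]
20. n12.acc = "r"  [if g.key then S.lab else "r"]
21. n12.env = 9  [len(S.lab) + 7]
22. n15.key = false  [terminal]
23. n16.key = false  [terminal]
24. n14.ok = "ru"  ["ru"]
25. n14.mk = "pp"  ["pp"]
26. n9.hot = "nnr"  [D₀.ok ++ S.acc]
27. n9.depth = "pw"  ["pw"]
28. n9.lab = false  [B.wid == false]
29. n17.ok = 4  [terminal]
30. n1.env = "qk"  ["qk"]
31. n1.hot = "wpw"  ["w" ++ B₁.depth]
32. n0.acc = "wpwrq"  [A.hot ++ S.lab]
33. n0.env = 18  [18]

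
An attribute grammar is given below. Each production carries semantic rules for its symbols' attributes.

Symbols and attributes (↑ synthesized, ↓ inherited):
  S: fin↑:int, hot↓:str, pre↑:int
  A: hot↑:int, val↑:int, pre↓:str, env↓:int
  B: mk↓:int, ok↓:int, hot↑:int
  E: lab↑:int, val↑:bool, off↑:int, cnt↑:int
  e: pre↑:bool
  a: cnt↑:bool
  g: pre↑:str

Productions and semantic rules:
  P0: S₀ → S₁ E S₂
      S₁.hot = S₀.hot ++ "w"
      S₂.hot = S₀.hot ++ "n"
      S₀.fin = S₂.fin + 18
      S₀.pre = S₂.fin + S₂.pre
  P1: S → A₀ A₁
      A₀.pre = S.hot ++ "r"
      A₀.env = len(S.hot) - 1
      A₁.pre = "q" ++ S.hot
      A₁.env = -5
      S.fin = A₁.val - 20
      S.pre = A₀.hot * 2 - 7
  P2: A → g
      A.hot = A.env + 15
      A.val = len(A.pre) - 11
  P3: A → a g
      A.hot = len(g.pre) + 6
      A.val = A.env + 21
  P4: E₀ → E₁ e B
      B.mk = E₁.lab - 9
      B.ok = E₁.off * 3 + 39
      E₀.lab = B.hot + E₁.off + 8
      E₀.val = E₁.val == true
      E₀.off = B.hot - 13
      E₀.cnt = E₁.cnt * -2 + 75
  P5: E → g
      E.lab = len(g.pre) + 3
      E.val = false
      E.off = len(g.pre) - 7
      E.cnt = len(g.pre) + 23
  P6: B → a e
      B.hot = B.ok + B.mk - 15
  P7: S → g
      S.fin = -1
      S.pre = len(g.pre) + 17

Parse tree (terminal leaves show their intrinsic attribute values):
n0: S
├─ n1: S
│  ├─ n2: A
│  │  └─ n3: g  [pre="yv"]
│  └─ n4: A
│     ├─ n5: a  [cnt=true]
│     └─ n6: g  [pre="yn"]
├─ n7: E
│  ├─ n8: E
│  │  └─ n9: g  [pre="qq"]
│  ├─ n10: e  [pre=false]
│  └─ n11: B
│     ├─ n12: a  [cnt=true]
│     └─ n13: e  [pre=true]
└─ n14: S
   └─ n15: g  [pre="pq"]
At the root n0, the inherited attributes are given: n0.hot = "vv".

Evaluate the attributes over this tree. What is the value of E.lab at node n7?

1. n0.hot = "vv"  [given at root]
2. n1.hot = "vvw"  [S₀.hot ++ "w"]
3. n2.pre = "vvwr"  [S.hot ++ "r"]
4. n2.env = 2  [len(S.hot) - 1]
5. n3.pre = "yv"  [terminal]
6. n2.hot = 17  [A.env + 15]
7. n2.val = -7  [len(A.pre) - 11]
8. n4.pre = "qvvw"  ["q" ++ S.hot]
9. n4.env = -5  [-5]
10. n5.cnt = true  [terminal]
11. n6.pre = "yn"  [terminal]
12. n4.hot = 8  [len(g.pre) + 6]
13. n4.val = 16  [A.env + 21]
14. n1.fin = -4  [A₁.val - 20]
15. n1.pre = 27  [A₀.hot * 2 - 7]
16. n9.pre = "qq"  [terminal]
17. n8.lab = 5  [len(g.pre) + 3]
18. n8.val = false  [false]
19. n8.off = -5  [len(g.pre) - 7]
20. n8.cnt = 25  [len(g.pre) + 23]
21. n10.pre = false  [terminal]
22. n11.mk = -4  [E₁.lab - 9]
23. n11.ok = 24  [E₁.off * 3 + 39]
24. n12.cnt = true  [terminal]
25. n13.pre = true  [terminal]
26. n11.hot = 5  [B.ok + B.mk - 15]
27. n7.lab = 8  [B.hot + E₁.off + 8]
28. n7.val = false  [E₁.val == true]
29. n7.off = -8  [B.hot - 13]
30. n7.cnt = 25  [E₁.cnt * -2 + 75]
31. n14.hot = "vvn"  [S₀.hot ++ "n"]
32. n15.pre = "pq"  [terminal]
33. n14.fin = -1  [-1]
34. n14.pre = 19  [len(g.pre) + 17]
35. n0.fin = 17  [S₂.fin + 18]
36. n0.pre = 18  [S₂.fin + S₂.pre]

8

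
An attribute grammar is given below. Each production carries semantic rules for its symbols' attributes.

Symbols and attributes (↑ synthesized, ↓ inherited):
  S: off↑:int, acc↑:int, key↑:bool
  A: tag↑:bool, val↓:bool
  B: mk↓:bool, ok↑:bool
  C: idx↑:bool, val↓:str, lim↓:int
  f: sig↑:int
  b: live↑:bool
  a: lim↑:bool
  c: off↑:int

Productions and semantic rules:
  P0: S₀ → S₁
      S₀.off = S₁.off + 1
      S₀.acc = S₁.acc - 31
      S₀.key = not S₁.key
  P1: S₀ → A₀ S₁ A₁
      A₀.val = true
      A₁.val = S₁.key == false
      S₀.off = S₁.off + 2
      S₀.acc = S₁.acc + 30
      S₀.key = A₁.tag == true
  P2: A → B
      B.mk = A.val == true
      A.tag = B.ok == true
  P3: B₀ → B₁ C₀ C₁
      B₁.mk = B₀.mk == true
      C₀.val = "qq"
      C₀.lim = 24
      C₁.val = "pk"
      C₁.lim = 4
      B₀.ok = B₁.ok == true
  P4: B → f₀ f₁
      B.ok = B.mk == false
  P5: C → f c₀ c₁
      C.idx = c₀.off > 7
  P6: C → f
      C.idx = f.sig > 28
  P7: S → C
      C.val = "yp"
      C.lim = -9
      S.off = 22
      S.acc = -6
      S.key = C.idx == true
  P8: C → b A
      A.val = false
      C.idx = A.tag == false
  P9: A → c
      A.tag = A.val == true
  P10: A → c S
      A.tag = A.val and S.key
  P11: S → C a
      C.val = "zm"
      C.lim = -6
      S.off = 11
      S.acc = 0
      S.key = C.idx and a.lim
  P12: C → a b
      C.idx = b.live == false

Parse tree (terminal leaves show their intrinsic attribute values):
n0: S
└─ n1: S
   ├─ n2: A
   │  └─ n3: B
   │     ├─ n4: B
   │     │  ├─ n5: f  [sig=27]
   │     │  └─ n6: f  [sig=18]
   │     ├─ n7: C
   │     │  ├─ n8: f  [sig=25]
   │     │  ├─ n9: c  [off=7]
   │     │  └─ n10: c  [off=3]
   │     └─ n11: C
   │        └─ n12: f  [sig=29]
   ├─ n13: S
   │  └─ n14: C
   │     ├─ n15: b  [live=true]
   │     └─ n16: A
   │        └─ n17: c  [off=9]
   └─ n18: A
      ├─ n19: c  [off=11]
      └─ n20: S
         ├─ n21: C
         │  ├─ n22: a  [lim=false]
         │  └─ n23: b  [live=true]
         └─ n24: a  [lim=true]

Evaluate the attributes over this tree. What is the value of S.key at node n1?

false

1. n2.val = true  [true]
2. n3.mk = true  [A.val == true]
3. n4.mk = true  [B₀.mk == true]
4. n5.sig = 27  [terminal]
5. n6.sig = 18  [terminal]
6. n4.ok = false  [B.mk == false]
7. n7.val = "qq"  ["qq"]
8. n7.lim = 24  [24]
9. n8.sig = 25  [terminal]
10. n9.off = 7  [terminal]
11. n10.off = 3  [terminal]
12. n7.idx = false  [c₀.off > 7]
13. n11.val = "pk"  ["pk"]
14. n11.lim = 4  [4]
15. n12.sig = 29  [terminal]
16. n11.idx = true  [f.sig > 28]
17. n3.ok = false  [B₁.ok == true]
18. n2.tag = false  [B.ok == true]
19. n14.val = "yp"  ["yp"]
20. n14.lim = -9  [-9]
21. n15.live = true  [terminal]
22. n16.val = false  [false]
23. n17.off = 9  [terminal]
24. n16.tag = false  [A.val == true]
25. n14.idx = true  [A.tag == false]
26. n13.off = 22  [22]
27. n13.acc = -6  [-6]
28. n13.key = true  [C.idx == true]
29. n18.val = false  [S₁.key == false]
30. n19.off = 11  [terminal]
31. n21.val = "zm"  ["zm"]
32. n21.lim = -6  [-6]
33. n22.lim = false  [terminal]
34. n23.live = true  [terminal]
35. n21.idx = false  [b.live == false]
36. n24.lim = true  [terminal]
37. n20.off = 11  [11]
38. n20.acc = 0  [0]
39. n20.key = false  [C.idx and a.lim]
40. n18.tag = false  [A.val and S.key]
41. n1.off = 24  [S₁.off + 2]
42. n1.acc = 24  [S₁.acc + 30]
43. n1.key = false  [A₁.tag == true]
44. n0.off = 25  [S₁.off + 1]
45. n0.acc = -7  [S₁.acc - 31]
46. n0.key = true  [not S₁.key]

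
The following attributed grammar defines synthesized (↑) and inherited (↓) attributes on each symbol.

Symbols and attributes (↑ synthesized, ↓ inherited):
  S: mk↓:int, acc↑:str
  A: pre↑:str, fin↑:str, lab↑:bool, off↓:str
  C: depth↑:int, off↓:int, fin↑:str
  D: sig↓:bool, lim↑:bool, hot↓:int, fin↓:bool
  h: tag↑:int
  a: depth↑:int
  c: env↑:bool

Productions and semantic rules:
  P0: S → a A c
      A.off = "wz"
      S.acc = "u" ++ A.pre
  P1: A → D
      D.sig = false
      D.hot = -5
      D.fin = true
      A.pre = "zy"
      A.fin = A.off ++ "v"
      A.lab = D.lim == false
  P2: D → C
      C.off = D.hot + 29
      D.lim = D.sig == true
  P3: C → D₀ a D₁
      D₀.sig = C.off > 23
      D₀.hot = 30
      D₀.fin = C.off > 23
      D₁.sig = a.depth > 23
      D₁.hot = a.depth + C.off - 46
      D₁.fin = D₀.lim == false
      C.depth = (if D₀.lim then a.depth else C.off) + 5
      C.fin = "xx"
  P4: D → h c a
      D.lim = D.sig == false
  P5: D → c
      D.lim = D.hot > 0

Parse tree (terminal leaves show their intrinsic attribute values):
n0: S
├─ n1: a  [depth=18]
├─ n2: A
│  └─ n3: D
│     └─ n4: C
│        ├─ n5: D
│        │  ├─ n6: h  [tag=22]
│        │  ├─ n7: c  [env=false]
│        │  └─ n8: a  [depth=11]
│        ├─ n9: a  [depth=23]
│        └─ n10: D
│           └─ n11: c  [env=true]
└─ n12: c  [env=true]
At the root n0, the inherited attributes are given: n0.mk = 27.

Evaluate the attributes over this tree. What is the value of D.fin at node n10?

true

1. n0.mk = 27  [given at root]
2. n1.depth = 18  [terminal]
3. n2.off = "wz"  ["wz"]
4. n3.sig = false  [false]
5. n3.hot = -5  [-5]
6. n3.fin = true  [true]
7. n4.off = 24  [D.hot + 29]
8. n5.sig = true  [C.off > 23]
9. n5.hot = 30  [30]
10. n5.fin = true  [C.off > 23]
11. n6.tag = 22  [terminal]
12. n7.env = false  [terminal]
13. n8.depth = 11  [terminal]
14. n5.lim = false  [D.sig == false]
15. n9.depth = 23  [terminal]
16. n10.sig = false  [a.depth > 23]
17. n10.hot = 1  [a.depth + C.off - 46]
18. n10.fin = true  [D₀.lim == false]
19. n11.env = true  [terminal]
20. n10.lim = true  [D.hot > 0]
21. n4.depth = 29  [(if D₀.lim then a.depth else C.off) + 5]
22. n4.fin = "xx"  ["xx"]
23. n3.lim = false  [D.sig == true]
24. n2.pre = "zy"  ["zy"]
25. n2.fin = "wzv"  [A.off ++ "v"]
26. n2.lab = true  [D.lim == false]
27. n12.env = true  [terminal]
28. n0.acc = "uzy"  ["u" ++ A.pre]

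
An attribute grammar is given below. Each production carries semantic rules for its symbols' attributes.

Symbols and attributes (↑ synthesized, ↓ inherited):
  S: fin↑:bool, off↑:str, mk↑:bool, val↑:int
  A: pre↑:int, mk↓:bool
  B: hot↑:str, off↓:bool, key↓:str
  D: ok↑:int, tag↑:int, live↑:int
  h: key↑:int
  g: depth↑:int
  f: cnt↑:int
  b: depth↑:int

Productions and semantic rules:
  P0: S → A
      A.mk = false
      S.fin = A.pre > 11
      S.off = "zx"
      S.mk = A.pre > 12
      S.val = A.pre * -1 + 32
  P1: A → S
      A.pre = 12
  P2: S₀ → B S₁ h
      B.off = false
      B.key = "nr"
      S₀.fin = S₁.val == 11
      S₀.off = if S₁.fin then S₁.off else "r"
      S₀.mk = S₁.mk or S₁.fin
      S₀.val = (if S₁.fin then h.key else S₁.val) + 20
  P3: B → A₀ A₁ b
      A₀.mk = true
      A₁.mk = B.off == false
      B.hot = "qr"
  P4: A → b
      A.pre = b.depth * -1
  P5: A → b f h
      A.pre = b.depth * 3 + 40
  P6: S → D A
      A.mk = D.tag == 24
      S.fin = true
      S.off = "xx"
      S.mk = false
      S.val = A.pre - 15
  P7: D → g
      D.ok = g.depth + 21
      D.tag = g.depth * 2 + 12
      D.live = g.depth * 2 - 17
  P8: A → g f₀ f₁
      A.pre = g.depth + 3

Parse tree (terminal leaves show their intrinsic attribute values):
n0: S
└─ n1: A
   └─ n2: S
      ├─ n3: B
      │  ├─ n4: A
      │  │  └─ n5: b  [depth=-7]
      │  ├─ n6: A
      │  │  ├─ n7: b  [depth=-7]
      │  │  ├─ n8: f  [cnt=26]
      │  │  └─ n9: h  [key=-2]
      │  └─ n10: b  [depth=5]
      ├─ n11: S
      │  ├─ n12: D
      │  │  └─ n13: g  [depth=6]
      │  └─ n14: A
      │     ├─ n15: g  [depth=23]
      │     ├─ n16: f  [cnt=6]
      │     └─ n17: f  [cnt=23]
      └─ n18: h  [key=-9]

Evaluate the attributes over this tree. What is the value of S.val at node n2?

11

1. n1.mk = false  [false]
2. n3.off = false  [false]
3. n3.key = "nr"  ["nr"]
4. n4.mk = true  [true]
5. n5.depth = -7  [terminal]
6. n4.pre = 7  [b.depth * -1]
7. n6.mk = true  [B.off == false]
8. n7.depth = -7  [terminal]
9. n8.cnt = 26  [terminal]
10. n9.key = -2  [terminal]
11. n6.pre = 19  [b.depth * 3 + 40]
12. n10.depth = 5  [terminal]
13. n3.hot = "qr"  ["qr"]
14. n13.depth = 6  [terminal]
15. n12.ok = 27  [g.depth + 21]
16. n12.tag = 24  [g.depth * 2 + 12]
17. n12.live = -5  [g.depth * 2 - 17]
18. n14.mk = true  [D.tag == 24]
19. n15.depth = 23  [terminal]
20. n16.cnt = 6  [terminal]
21. n17.cnt = 23  [terminal]
22. n14.pre = 26  [g.depth + 3]
23. n11.fin = true  [true]
24. n11.off = "xx"  ["xx"]
25. n11.mk = false  [false]
26. n11.val = 11  [A.pre - 15]
27. n18.key = -9  [terminal]
28. n2.fin = true  [S₁.val == 11]
29. n2.off = "xx"  [if S₁.fin then S₁.off else "r"]
30. n2.mk = true  [S₁.mk or S₁.fin]
31. n2.val = 11  [(if S₁.fin then h.key else S₁.val) + 20]
32. n1.pre = 12  [12]
33. n0.fin = true  [A.pre > 11]
34. n0.off = "zx"  ["zx"]
35. n0.mk = false  [A.pre > 12]
36. n0.val = 20  [A.pre * -1 + 32]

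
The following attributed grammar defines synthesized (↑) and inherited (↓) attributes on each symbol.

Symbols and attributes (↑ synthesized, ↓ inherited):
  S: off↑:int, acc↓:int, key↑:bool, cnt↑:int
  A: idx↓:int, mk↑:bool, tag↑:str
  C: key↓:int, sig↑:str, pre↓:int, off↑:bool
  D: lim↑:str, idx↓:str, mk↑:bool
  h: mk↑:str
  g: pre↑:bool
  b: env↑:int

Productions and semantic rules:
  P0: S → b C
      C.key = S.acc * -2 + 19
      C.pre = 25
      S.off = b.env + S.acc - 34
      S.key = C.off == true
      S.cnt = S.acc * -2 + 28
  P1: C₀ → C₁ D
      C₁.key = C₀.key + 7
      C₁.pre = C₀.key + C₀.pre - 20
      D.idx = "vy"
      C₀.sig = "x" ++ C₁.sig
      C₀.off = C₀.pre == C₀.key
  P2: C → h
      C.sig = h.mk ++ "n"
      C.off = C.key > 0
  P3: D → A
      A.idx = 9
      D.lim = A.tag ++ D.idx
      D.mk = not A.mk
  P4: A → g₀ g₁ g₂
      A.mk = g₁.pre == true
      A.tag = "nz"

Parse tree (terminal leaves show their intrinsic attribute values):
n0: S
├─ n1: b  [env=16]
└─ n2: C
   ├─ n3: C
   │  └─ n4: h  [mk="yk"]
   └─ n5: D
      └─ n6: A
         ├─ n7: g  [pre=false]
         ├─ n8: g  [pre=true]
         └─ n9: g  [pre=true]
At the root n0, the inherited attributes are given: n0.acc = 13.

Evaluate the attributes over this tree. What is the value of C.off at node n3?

false

1. n0.acc = 13  [given at root]
2. n1.env = 16  [terminal]
3. n2.key = -7  [S.acc * -2 + 19]
4. n2.pre = 25  [25]
5. n3.key = 0  [C₀.key + 7]
6. n3.pre = -2  [C₀.key + C₀.pre - 20]
7. n4.mk = "yk"  [terminal]
8. n3.sig = "ykn"  [h.mk ++ "n"]
9. n3.off = false  [C.key > 0]
10. n5.idx = "vy"  ["vy"]
11. n6.idx = 9  [9]
12. n7.pre = false  [terminal]
13. n8.pre = true  [terminal]
14. n9.pre = true  [terminal]
15. n6.mk = true  [g₁.pre == true]
16. n6.tag = "nz"  ["nz"]
17. n5.lim = "nzvy"  [A.tag ++ D.idx]
18. n5.mk = false  [not A.mk]
19. n2.sig = "xykn"  ["x" ++ C₁.sig]
20. n2.off = false  [C₀.pre == C₀.key]
21. n0.off = -5  [b.env + S.acc - 34]
22. n0.key = false  [C.off == true]
23. n0.cnt = 2  [S.acc * -2 + 28]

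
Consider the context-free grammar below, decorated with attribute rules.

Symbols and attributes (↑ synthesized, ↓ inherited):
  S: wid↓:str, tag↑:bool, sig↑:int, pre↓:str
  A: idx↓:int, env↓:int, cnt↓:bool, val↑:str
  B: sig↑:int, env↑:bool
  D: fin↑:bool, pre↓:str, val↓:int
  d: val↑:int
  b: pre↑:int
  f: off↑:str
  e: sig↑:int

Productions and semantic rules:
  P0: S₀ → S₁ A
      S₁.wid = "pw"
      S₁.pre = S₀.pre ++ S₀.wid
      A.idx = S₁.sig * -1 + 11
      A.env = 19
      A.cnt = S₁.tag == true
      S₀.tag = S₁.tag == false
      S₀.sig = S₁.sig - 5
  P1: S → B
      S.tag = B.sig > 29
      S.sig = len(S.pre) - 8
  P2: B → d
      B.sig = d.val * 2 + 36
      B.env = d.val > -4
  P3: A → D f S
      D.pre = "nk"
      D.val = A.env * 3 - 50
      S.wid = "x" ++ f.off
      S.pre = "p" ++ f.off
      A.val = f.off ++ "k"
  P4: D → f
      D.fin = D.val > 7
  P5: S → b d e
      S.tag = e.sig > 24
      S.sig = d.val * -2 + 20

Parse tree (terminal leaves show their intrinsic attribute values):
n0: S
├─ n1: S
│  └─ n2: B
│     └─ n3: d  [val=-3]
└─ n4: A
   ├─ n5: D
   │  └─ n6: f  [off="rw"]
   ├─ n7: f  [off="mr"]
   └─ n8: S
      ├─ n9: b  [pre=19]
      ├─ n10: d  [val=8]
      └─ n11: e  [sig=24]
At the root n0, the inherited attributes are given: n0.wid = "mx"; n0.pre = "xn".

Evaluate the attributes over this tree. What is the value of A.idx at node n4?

15

1. n0.wid = "mx"  [given at root]
2. n0.pre = "xn"  [given at root]
3. n1.wid = "pw"  ["pw"]
4. n1.pre = "xnmx"  [S₀.pre ++ S₀.wid]
5. n3.val = -3  [terminal]
6. n2.sig = 30  [d.val * 2 + 36]
7. n2.env = true  [d.val > -4]
8. n1.tag = true  [B.sig > 29]
9. n1.sig = -4  [len(S.pre) - 8]
10. n4.idx = 15  [S₁.sig * -1 + 11]
11. n4.env = 19  [19]
12. n4.cnt = true  [S₁.tag == true]
13. n5.pre = "nk"  ["nk"]
14. n5.val = 7  [A.env * 3 - 50]
15. n6.off = "rw"  [terminal]
16. n5.fin = false  [D.val > 7]
17. n7.off = "mr"  [terminal]
18. n8.wid = "xmr"  ["x" ++ f.off]
19. n8.pre = "pmr"  ["p" ++ f.off]
20. n9.pre = 19  [terminal]
21. n10.val = 8  [terminal]
22. n11.sig = 24  [terminal]
23. n8.tag = false  [e.sig > 24]
24. n8.sig = 4  [d.val * -2 + 20]
25. n4.val = "mrk"  [f.off ++ "k"]
26. n0.tag = false  [S₁.tag == false]
27. n0.sig = -9  [S₁.sig - 5]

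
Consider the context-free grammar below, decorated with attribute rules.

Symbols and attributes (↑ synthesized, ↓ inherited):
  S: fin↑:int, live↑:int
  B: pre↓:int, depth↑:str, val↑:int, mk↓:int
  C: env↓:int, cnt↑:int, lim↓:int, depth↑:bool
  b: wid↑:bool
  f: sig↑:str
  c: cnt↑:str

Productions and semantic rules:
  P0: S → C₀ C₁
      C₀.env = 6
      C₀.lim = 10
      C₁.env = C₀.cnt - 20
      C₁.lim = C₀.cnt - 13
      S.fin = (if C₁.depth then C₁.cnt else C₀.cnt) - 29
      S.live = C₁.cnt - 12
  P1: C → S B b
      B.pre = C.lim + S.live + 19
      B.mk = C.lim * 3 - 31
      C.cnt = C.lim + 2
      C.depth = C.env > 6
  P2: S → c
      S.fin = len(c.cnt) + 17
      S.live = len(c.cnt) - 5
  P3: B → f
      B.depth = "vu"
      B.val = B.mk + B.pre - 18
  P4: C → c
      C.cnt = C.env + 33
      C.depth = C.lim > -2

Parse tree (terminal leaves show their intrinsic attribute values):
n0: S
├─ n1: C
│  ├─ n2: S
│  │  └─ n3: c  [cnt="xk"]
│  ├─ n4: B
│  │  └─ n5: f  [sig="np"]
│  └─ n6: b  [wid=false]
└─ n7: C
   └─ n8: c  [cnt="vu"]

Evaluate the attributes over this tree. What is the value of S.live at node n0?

1. n1.env = 6  [6]
2. n1.lim = 10  [10]
3. n3.cnt = "xk"  [terminal]
4. n2.fin = 19  [len(c.cnt) + 17]
5. n2.live = -3  [len(c.cnt) - 5]
6. n4.pre = 26  [C.lim + S.live + 19]
7. n4.mk = -1  [C.lim * 3 - 31]
8. n5.sig = "np"  [terminal]
9. n4.depth = "vu"  ["vu"]
10. n4.val = 7  [B.mk + B.pre - 18]
11. n6.wid = false  [terminal]
12. n1.cnt = 12  [C.lim + 2]
13. n1.depth = false  [C.env > 6]
14. n7.env = -8  [C₀.cnt - 20]
15. n7.lim = -1  [C₀.cnt - 13]
16. n8.cnt = "vu"  [terminal]
17. n7.cnt = 25  [C.env + 33]
18. n7.depth = true  [C.lim > -2]
19. n0.fin = -4  [(if C₁.depth then C₁.cnt else C₀.cnt) - 29]
20. n0.live = 13  [C₁.cnt - 12]

13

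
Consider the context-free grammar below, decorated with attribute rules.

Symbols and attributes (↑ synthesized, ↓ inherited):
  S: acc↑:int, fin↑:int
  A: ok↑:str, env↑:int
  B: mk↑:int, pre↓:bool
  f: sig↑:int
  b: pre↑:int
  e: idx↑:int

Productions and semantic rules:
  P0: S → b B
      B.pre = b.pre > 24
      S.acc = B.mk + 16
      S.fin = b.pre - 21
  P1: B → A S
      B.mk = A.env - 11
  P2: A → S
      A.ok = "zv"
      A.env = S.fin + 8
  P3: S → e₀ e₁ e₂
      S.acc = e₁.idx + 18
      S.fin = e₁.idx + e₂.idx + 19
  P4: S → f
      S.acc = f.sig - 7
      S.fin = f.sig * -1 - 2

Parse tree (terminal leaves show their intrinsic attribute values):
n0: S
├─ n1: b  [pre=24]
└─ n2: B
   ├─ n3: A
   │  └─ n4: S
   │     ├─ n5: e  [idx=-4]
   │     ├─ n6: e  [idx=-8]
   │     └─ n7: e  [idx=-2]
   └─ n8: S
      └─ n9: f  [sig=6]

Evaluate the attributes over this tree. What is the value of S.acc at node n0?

22

1. n1.pre = 24  [terminal]
2. n2.pre = false  [b.pre > 24]
3. n5.idx = -4  [terminal]
4. n6.idx = -8  [terminal]
5. n7.idx = -2  [terminal]
6. n4.acc = 10  [e₁.idx + 18]
7. n4.fin = 9  [e₁.idx + e₂.idx + 19]
8. n3.ok = "zv"  ["zv"]
9. n3.env = 17  [S.fin + 8]
10. n9.sig = 6  [terminal]
11. n8.acc = -1  [f.sig - 7]
12. n8.fin = -8  [f.sig * -1 - 2]
13. n2.mk = 6  [A.env - 11]
14. n0.acc = 22  [B.mk + 16]
15. n0.fin = 3  [b.pre - 21]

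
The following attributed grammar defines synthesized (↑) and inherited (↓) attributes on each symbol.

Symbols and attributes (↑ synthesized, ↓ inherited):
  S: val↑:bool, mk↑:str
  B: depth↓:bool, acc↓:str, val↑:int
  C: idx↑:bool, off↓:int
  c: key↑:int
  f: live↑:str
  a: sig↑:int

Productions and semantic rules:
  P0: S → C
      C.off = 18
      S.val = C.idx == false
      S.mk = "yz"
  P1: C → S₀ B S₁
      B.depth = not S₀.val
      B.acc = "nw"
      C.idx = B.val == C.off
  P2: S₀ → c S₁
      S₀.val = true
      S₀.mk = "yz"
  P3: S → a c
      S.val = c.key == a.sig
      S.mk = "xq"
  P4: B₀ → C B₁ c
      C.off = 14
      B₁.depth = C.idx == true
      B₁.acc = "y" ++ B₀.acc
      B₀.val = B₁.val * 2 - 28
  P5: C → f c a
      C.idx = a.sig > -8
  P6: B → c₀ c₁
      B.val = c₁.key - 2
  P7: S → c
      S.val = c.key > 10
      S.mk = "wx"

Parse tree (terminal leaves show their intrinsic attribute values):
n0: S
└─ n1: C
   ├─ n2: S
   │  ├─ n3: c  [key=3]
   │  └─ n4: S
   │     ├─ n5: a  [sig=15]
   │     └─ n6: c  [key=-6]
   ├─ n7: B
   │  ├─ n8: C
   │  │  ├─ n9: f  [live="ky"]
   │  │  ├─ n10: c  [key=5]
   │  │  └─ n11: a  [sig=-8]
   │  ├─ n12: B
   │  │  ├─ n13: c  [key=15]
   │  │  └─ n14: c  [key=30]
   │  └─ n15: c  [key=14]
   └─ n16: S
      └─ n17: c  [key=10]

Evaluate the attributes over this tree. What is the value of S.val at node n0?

1. n1.off = 18  [18]
2. n3.key = 3  [terminal]
3. n5.sig = 15  [terminal]
4. n6.key = -6  [terminal]
5. n4.val = false  [c.key == a.sig]
6. n4.mk = "xq"  ["xq"]
7. n2.val = true  [true]
8. n2.mk = "yz"  ["yz"]
9. n7.depth = false  [not S₀.val]
10. n7.acc = "nw"  ["nw"]
11. n8.off = 14  [14]
12. n9.live = "ky"  [terminal]
13. n10.key = 5  [terminal]
14. n11.sig = -8  [terminal]
15. n8.idx = false  [a.sig > -8]
16. n12.depth = false  [C.idx == true]
17. n12.acc = "ynw"  ["y" ++ B₀.acc]
18. n13.key = 15  [terminal]
19. n14.key = 30  [terminal]
20. n12.val = 28  [c₁.key - 2]
21. n15.key = 14  [terminal]
22. n7.val = 28  [B₁.val * 2 - 28]
23. n17.key = 10  [terminal]
24. n16.val = false  [c.key > 10]
25. n16.mk = "wx"  ["wx"]
26. n1.idx = false  [B.val == C.off]
27. n0.val = true  [C.idx == false]
28. n0.mk = "yz"  ["yz"]

true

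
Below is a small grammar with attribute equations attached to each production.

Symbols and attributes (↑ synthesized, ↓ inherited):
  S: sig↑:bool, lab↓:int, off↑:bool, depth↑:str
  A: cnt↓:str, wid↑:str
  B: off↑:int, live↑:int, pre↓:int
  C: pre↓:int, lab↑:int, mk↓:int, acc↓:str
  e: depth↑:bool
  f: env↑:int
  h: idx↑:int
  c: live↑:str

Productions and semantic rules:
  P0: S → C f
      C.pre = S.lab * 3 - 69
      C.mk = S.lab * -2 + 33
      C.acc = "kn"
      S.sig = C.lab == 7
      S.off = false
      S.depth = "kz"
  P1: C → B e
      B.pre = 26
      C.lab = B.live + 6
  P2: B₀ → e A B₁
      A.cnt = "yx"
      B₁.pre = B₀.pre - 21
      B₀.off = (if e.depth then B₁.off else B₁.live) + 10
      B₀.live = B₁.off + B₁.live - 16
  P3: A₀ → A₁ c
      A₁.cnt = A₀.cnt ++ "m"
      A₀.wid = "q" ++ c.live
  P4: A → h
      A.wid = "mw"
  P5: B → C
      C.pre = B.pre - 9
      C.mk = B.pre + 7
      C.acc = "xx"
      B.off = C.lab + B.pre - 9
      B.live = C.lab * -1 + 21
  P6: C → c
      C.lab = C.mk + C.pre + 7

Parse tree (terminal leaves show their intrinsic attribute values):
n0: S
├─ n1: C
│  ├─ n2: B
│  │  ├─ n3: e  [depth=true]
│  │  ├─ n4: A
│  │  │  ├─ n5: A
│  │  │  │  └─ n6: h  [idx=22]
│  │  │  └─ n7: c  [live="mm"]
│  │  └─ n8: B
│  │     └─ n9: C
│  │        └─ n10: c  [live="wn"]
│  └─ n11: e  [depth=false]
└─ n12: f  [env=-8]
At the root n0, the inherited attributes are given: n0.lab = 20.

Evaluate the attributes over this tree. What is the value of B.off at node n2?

21

1. n0.lab = 20  [given at root]
2. n1.pre = -9  [S.lab * 3 - 69]
3. n1.mk = -7  [S.lab * -2 + 33]
4. n1.acc = "kn"  ["kn"]
5. n2.pre = 26  [26]
6. n3.depth = true  [terminal]
7. n4.cnt = "yx"  ["yx"]
8. n5.cnt = "yxm"  [A₀.cnt ++ "m"]
9. n6.idx = 22  [terminal]
10. n5.wid = "mw"  ["mw"]
11. n7.live = "mm"  [terminal]
12. n4.wid = "qmm"  ["q" ++ c.live]
13. n8.pre = 5  [B₀.pre - 21]
14. n9.pre = -4  [B.pre - 9]
15. n9.mk = 12  [B.pre + 7]
16. n9.acc = "xx"  ["xx"]
17. n10.live = "wn"  [terminal]
18. n9.lab = 15  [C.mk + C.pre + 7]
19. n8.off = 11  [C.lab + B.pre - 9]
20. n8.live = 6  [C.lab * -1 + 21]
21. n2.off = 21  [(if e.depth then B₁.off else B₁.live) + 10]
22. n2.live = 1  [B₁.off + B₁.live - 16]
23. n11.depth = false  [terminal]
24. n1.lab = 7  [B.live + 6]
25. n12.env = -8  [terminal]
26. n0.sig = true  [C.lab == 7]
27. n0.off = false  [false]
28. n0.depth = "kz"  ["kz"]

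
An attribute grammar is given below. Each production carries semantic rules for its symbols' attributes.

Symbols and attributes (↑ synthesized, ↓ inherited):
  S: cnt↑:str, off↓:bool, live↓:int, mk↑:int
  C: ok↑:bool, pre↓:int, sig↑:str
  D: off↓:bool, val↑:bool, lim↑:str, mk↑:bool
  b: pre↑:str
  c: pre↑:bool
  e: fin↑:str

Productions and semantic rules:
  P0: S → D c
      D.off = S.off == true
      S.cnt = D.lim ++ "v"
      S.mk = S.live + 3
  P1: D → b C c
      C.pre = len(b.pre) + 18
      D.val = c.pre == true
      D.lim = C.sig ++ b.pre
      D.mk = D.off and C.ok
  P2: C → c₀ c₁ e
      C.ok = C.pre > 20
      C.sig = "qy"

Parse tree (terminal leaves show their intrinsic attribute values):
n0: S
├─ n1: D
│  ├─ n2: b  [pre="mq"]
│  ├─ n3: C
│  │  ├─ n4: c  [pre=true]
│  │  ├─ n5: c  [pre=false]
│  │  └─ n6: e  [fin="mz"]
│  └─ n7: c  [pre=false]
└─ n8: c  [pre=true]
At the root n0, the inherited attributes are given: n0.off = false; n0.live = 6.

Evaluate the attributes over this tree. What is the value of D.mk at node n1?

false

1. n0.off = false  [given at root]
2. n0.live = 6  [given at root]
3. n1.off = false  [S.off == true]
4. n2.pre = "mq"  [terminal]
5. n3.pre = 20  [len(b.pre) + 18]
6. n4.pre = true  [terminal]
7. n5.pre = false  [terminal]
8. n6.fin = "mz"  [terminal]
9. n3.ok = false  [C.pre > 20]
10. n3.sig = "qy"  ["qy"]
11. n7.pre = false  [terminal]
12. n1.val = false  [c.pre == true]
13. n1.lim = "qymq"  [C.sig ++ b.pre]
14. n1.mk = false  [D.off and C.ok]
15. n8.pre = true  [terminal]
16. n0.cnt = "qymqv"  [D.lim ++ "v"]
17. n0.mk = 9  [S.live + 3]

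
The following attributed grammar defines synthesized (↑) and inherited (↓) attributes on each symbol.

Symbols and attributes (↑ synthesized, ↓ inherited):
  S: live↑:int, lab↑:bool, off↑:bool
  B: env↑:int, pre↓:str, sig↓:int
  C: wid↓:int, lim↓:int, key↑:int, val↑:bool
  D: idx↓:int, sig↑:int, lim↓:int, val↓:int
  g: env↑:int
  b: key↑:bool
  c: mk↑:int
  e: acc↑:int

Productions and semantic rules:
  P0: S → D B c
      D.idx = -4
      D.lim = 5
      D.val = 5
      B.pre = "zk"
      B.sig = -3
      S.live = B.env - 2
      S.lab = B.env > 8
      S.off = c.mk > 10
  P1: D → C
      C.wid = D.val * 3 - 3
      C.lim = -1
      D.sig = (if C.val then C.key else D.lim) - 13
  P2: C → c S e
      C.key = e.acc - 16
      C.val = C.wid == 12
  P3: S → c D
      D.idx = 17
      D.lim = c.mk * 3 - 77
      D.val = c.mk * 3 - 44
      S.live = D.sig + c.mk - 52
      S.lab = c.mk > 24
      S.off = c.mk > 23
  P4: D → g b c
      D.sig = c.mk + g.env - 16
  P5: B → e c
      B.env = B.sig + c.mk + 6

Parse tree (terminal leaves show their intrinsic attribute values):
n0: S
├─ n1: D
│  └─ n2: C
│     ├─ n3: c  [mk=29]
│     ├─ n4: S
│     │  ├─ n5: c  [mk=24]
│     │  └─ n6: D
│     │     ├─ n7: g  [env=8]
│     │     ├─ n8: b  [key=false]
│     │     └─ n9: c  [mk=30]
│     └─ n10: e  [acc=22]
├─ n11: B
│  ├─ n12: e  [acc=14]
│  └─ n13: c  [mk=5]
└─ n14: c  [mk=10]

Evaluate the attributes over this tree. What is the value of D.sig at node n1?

1. n1.idx = -4  [-4]
2. n1.lim = 5  [5]
3. n1.val = 5  [5]
4. n2.wid = 12  [D.val * 3 - 3]
5. n2.lim = -1  [-1]
6. n3.mk = 29  [terminal]
7. n5.mk = 24  [terminal]
8. n6.idx = 17  [17]
9. n6.lim = -5  [c.mk * 3 - 77]
10. n6.val = 28  [c.mk * 3 - 44]
11. n7.env = 8  [terminal]
12. n8.key = false  [terminal]
13. n9.mk = 30  [terminal]
14. n6.sig = 22  [c.mk + g.env - 16]
15. n4.live = -6  [D.sig + c.mk - 52]
16. n4.lab = false  [c.mk > 24]
17. n4.off = true  [c.mk > 23]
18. n10.acc = 22  [terminal]
19. n2.key = 6  [e.acc - 16]
20. n2.val = true  [C.wid == 12]
21. n1.sig = -7  [(if C.val then C.key else D.lim) - 13]
22. n11.pre = "zk"  ["zk"]
23. n11.sig = -3  [-3]
24. n12.acc = 14  [terminal]
25. n13.mk = 5  [terminal]
26. n11.env = 8  [B.sig + c.mk + 6]
27. n14.mk = 10  [terminal]
28. n0.live = 6  [B.env - 2]
29. n0.lab = false  [B.env > 8]
30. n0.off = false  [c.mk > 10]

-7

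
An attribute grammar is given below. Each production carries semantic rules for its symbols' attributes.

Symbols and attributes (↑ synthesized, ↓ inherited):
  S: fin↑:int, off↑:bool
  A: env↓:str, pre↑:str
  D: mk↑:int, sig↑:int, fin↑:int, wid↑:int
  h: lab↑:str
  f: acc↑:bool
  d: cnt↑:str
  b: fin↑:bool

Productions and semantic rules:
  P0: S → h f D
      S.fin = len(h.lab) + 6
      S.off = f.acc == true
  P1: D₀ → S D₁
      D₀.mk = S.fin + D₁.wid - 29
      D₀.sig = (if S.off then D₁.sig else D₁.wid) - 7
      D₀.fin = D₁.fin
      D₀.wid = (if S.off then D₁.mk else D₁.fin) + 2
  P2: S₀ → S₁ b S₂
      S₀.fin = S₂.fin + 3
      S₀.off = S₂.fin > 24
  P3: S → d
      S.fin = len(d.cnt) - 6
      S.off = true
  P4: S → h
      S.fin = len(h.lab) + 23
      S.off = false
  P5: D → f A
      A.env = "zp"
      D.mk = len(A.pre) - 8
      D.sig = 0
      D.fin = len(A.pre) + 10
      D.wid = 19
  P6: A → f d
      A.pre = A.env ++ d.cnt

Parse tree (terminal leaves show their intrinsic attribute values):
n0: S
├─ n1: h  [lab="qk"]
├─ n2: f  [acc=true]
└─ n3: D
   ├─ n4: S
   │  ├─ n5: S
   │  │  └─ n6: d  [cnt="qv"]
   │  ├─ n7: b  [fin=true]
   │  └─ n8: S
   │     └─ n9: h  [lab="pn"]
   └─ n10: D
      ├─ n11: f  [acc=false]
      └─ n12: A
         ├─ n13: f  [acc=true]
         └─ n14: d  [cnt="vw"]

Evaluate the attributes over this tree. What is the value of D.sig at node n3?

-7

1. n1.lab = "qk"  [terminal]
2. n2.acc = true  [terminal]
3. n6.cnt = "qv"  [terminal]
4. n5.fin = -4  [len(d.cnt) - 6]
5. n5.off = true  [true]
6. n7.fin = true  [terminal]
7. n9.lab = "pn"  [terminal]
8. n8.fin = 25  [len(h.lab) + 23]
9. n8.off = false  [false]
10. n4.fin = 28  [S₂.fin + 3]
11. n4.off = true  [S₂.fin > 24]
12. n11.acc = false  [terminal]
13. n12.env = "zp"  ["zp"]
14. n13.acc = true  [terminal]
15. n14.cnt = "vw"  [terminal]
16. n12.pre = "zpvw"  [A.env ++ d.cnt]
17. n10.mk = -4  [len(A.pre) - 8]
18. n10.sig = 0  [0]
19. n10.fin = 14  [len(A.pre) + 10]
20. n10.wid = 19  [19]
21. n3.mk = 18  [S.fin + D₁.wid - 29]
22. n3.sig = -7  [(if S.off then D₁.sig else D₁.wid) - 7]
23. n3.fin = 14  [D₁.fin]
24. n3.wid = -2  [(if S.off then D₁.mk else D₁.fin) + 2]
25. n0.fin = 8  [len(h.lab) + 6]
26. n0.off = true  [f.acc == true]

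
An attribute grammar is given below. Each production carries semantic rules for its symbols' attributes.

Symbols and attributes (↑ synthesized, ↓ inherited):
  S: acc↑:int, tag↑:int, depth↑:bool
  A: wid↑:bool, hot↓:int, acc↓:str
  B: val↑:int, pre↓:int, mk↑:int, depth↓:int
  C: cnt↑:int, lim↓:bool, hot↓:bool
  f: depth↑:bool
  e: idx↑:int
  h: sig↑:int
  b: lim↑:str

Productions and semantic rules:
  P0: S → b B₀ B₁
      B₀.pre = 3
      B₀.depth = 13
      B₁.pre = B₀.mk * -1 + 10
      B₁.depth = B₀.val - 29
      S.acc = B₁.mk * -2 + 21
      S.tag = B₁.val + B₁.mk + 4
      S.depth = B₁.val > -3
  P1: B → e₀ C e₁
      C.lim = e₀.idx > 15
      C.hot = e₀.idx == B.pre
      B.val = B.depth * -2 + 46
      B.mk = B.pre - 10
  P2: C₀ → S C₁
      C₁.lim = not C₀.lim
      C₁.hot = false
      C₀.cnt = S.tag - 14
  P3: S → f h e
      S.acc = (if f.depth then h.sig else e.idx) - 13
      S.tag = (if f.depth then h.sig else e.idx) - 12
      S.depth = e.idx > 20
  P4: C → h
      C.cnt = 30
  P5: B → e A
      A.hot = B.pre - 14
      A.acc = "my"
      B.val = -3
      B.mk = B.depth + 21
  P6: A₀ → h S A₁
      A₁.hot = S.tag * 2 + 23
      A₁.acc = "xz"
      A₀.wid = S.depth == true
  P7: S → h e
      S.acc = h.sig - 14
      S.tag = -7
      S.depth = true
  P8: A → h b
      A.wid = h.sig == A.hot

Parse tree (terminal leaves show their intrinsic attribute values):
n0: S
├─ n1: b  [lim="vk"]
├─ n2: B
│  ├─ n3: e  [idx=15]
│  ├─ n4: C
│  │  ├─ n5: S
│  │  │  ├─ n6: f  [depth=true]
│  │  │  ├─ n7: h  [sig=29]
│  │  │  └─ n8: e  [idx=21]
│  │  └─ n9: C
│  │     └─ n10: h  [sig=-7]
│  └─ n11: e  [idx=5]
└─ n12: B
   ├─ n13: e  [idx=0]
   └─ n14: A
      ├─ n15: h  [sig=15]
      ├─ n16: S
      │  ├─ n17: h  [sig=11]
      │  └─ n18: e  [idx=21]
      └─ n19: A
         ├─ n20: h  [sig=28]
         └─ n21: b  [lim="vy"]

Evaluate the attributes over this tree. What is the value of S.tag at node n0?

1. n1.lim = "vk"  [terminal]
2. n2.pre = 3  [3]
3. n2.depth = 13  [13]
4. n3.idx = 15  [terminal]
5. n4.lim = false  [e₀.idx > 15]
6. n4.hot = false  [e₀.idx == B.pre]
7. n6.depth = true  [terminal]
8. n7.sig = 29  [terminal]
9. n8.idx = 21  [terminal]
10. n5.acc = 16  [(if f.depth then h.sig else e.idx) - 13]
11. n5.tag = 17  [(if f.depth then h.sig else e.idx) - 12]
12. n5.depth = true  [e.idx > 20]
13. n9.lim = true  [not C₀.lim]
14. n9.hot = false  [false]
15. n10.sig = -7  [terminal]
16. n9.cnt = 30  [30]
17. n4.cnt = 3  [S.tag - 14]
18. n11.idx = 5  [terminal]
19. n2.val = 20  [B.depth * -2 + 46]
20. n2.mk = -7  [B.pre - 10]
21. n12.pre = 17  [B₀.mk * -1 + 10]
22. n12.depth = -9  [B₀.val - 29]
23. n13.idx = 0  [terminal]
24. n14.hot = 3  [B.pre - 14]
25. n14.acc = "my"  ["my"]
26. n15.sig = 15  [terminal]
27. n17.sig = 11  [terminal]
28. n18.idx = 21  [terminal]
29. n16.acc = -3  [h.sig - 14]
30. n16.tag = -7  [-7]
31. n16.depth = true  [true]
32. n19.hot = 9  [S.tag * 2 + 23]
33. n19.acc = "xz"  ["xz"]
34. n20.sig = 28  [terminal]
35. n21.lim = "vy"  [terminal]
36. n19.wid = false  [h.sig == A.hot]
37. n14.wid = true  [S.depth == true]
38. n12.val = -3  [-3]
39. n12.mk = 12  [B.depth + 21]
40. n0.acc = -3  [B₁.mk * -2 + 21]
41. n0.tag = 13  [B₁.val + B₁.mk + 4]
42. n0.depth = false  [B₁.val > -3]

13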